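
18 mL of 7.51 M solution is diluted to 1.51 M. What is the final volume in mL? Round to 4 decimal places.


Dilution: M1*V1 = M2*V2, solve for V2.
V2 = M1*V1 / M2
V2 = 7.51 * 18 / 1.51
V2 = 135.18 / 1.51
V2 = 89.52317881 mL, rounded to 4 dp:

89.5232 mL


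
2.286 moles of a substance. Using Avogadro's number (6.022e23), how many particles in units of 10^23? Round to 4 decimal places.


N = n * NA, then divide by 1e23 for the requested units.
N / 1e23 = n * 6.022
N / 1e23 = 2.286 * 6.022
N / 1e23 = 13.766292, rounded to 4 dp:

13.7663


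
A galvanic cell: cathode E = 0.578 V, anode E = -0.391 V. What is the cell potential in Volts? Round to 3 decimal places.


Standard cell potential: E_cell = E_cathode - E_anode.
E_cell = 0.578 - (-0.391)
E_cell = 0.969 V, rounded to 3 dp:

0.969 V


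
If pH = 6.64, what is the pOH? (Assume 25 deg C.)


At 25 deg C, pH + pOH = 14.
pOH = 14 - pH = 14 - 6.64
pOH = 7.36:

7.36


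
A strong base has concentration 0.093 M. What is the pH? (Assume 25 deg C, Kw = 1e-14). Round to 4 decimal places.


A strong base dissociates completely, so [OH-] equals the given concentration.
pOH = -log10([OH-]) = -log10(0.093) = 1.031517
pH = 14 - pOH = 14 - 1.031517
pH = 12.968483, rounded to 4 dp:

12.9685


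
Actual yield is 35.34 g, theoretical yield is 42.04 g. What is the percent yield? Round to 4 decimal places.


% yield = 100 * actual / theoretical
% yield = 100 * 35.34 / 42.04
% yield = 84.06279734 %, rounded to 4 dp:

84.0628 %


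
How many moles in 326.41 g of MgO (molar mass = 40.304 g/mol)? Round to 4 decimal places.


n = mass / M
n = 326.41 / 40.304
n = 8.09869988 mol, rounded to 4 dp:

8.0987 mol


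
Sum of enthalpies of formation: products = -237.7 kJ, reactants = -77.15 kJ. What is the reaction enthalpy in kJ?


dH_rxn = sum(dH_f products) - sum(dH_f reactants)
dH_rxn = -237.7 - (-77.15)
dH_rxn = -160.55 kJ:

-160.55 kJ


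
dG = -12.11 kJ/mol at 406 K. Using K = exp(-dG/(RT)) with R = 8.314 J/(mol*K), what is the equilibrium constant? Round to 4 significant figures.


dG is in kJ/mol; multiply by 1000 to match R in J/(mol*K).
RT = 8.314 * 406 = 3375.484 J/mol
exponent = -dG*1000 / (RT) = -(-12.11*1000) / 3375.484 = 3.58763365
K = exp(3.58763365)
K = 36.148435, rounded to 4 significant figures:

36.15


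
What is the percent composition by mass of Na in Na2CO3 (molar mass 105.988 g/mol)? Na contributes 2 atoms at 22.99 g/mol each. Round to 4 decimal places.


pct = 100 * (n_elem * M_elem) / M_total
mass_contribution = 2 * 22.99 = 45.98 g/mol
pct = 100 * 45.98 / 105.988
pct = 43.38226969 %, rounded to 4 dp:

43.3823 %


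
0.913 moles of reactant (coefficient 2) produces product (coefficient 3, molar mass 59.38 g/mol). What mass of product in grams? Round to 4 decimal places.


Use the coefficient ratio to convert reactant moles to product moles, then multiply by the product's molar mass.
moles_P = moles_R * (coeff_P / coeff_R) = 0.913 * (3/2) = 1.3695
mass_P = moles_P * M_P = 1.3695 * 59.38
mass_P = 81.32091 g, rounded to 4 dp:

81.3209 g


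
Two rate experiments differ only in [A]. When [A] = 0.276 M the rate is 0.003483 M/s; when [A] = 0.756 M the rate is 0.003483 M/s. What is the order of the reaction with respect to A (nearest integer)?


Rate is proportional to [A]^n, so rate2/rate1 = ([A]2/[A]1)^n. Take logs to solve for n.
rate2/rate1 = 0.003483 / 0.003483 = 1.0
[A]2/[A]1 = 0.756 / 0.276 = 2.7391
n = ln(1.0) / ln(2.7391) = 0.0
Nearest integer order:

0


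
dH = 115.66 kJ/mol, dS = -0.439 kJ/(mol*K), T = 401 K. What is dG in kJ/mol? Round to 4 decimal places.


Gibbs: dG = dH - T*dS (consistent units, dS already in kJ/(mol*K)).
T*dS = 401 * -0.439 = -176.039
dG = 115.66 - (-176.039)
dG = 291.699 kJ/mol, rounded to 4 dp:

291.6990 kJ/mol


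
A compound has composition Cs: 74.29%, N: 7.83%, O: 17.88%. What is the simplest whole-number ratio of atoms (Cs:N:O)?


Assume 100 g of compound, divide each mass% by atomic mass to get moles, then normalize by the smallest to get a raw atom ratio.
Moles per 100 g: Cs: 74.29/132.905 = 0.559, N: 7.83/14.007 = 0.559, O: 17.88/15.999 = 1.1176
Raw ratio (divide by min = 0.559): Cs: 1.0, N: 1.0, O: 1.999
Multiply by 1 to clear fractions: Cs: 1.0 ~= 1, N: 1.0 ~= 1, O: 1.999 ~= 2
Reduce by GCD to get the simplest whole-number ratio:

1:1:2


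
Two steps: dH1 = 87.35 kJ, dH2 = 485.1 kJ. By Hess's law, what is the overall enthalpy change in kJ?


Hess's law: enthalpy is a state function, so add the step enthalpies.
dH_total = dH1 + dH2 = 87.35 + (485.1)
dH_total = 572.45 kJ:

572.45 kJ


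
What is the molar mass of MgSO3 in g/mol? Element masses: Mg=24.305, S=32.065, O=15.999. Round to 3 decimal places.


M = sum(count * atomic_mass) over atoms.
M = 1*24.305 + 1*32.065 + 3*15.999
M = 24.305 + 32.065 + 47.997
M = 104.367 g/mol, rounded to 3 dp:

104.367 g/mol


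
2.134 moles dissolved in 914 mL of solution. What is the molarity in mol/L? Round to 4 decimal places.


Convert volume to liters: V_L = V_mL / 1000.
V_L = 914 / 1000 = 0.914 L
M = n / V_L = 2.134 / 0.914
M = 2.33479212 mol/L, rounded to 4 dp:

2.3348 mol/L


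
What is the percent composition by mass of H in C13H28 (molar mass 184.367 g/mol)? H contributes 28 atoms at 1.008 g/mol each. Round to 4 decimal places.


pct = 100 * (n_elem * M_elem) / M_total
mass_contribution = 28 * 1.008 = 28.224 g/mol
pct = 100 * 28.224 / 184.367
pct = 15.30859644 %, rounded to 4 dp:

15.3086 %


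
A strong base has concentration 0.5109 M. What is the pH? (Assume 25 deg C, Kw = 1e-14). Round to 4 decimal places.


A strong base dissociates completely, so [OH-] equals the given concentration.
pOH = -log10([OH-]) = -log10(0.5109) = 0.291664
pH = 14 - pOH = 14 - 0.291664
pH = 13.708336, rounded to 4 dp:

13.7083


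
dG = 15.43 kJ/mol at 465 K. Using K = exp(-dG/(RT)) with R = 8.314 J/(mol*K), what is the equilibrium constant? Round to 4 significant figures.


dG is in kJ/mol; multiply by 1000 to match R in J/(mol*K).
RT = 8.314 * 465 = 3866.01 J/mol
exponent = -dG*1000 / (RT) = -(15.43*1000) / 3866.01 = -3.99119506
K = exp(-3.99119506)
K = 0.018477619, rounded to 4 significant figures:

0.01848


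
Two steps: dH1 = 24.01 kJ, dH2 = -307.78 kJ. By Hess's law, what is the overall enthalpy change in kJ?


Hess's law: enthalpy is a state function, so add the step enthalpies.
dH_total = dH1 + dH2 = 24.01 + (-307.78)
dH_total = -283.77 kJ:

-283.77 kJ


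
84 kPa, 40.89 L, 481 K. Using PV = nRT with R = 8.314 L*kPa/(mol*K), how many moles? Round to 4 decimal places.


PV = nRT, solve for n = PV / (RT).
PV = 84 * 40.89 = 3434.76
RT = 8.314 * 481 = 3999.034
n = 3434.76 / 3999.034
n = 0.85889742 mol, rounded to 4 dp:

0.8589 mol


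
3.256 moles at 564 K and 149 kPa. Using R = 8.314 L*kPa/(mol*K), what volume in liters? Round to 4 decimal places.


PV = nRT, solve for V = nRT / P.
nRT = 3.256 * 8.314 * 564 = 15267.6966
V = 15267.6966 / 149
V = 102.46776242 L, rounded to 4 dp:

102.4678 L


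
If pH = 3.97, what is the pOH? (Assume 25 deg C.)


At 25 deg C, pH + pOH = 14.
pOH = 14 - pH = 14 - 3.97
pOH = 10.03:

10.03


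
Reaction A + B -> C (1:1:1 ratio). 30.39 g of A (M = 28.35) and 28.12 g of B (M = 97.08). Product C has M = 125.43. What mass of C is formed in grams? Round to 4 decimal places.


Find moles of each reactant; the smaller value is the limiting reagent in a 1:1:1 reaction, so moles_C equals moles of the limiter.
n_A = mass_A / M_A = 30.39 / 28.35 = 1.071958 mol
n_B = mass_B / M_B = 28.12 / 97.08 = 0.289658 mol
Limiting reagent: B (smaller), n_limiting = 0.289658 mol
mass_C = n_limiting * M_C = 0.289658 * 125.43
mass_C = 36.33180294 g, rounded to 4 dp:

36.3318 g


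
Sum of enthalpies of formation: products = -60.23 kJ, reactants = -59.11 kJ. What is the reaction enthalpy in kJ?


dH_rxn = sum(dH_f products) - sum(dH_f reactants)
dH_rxn = -60.23 - (-59.11)
dH_rxn = -1.12 kJ:

-1.12 kJ


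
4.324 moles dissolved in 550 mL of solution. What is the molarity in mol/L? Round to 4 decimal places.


Convert volume to liters: V_L = V_mL / 1000.
V_L = 550 / 1000 = 0.55 L
M = n / V_L = 4.324 / 0.55
M = 7.86181818 mol/L, rounded to 4 dp:

7.8618 mol/L


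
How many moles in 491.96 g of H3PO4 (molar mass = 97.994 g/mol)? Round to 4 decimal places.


n = mass / M
n = 491.96 / 97.994
n = 5.02030737 mol, rounded to 4 dp:

5.0203 mol


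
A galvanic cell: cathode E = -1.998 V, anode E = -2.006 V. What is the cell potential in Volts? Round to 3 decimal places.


Standard cell potential: E_cell = E_cathode - E_anode.
E_cell = -1.998 - (-2.006)
E_cell = 0.008 V, rounded to 3 dp:

0.008 V


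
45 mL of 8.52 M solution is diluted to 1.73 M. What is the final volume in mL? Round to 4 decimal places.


Dilution: M1*V1 = M2*V2, solve for V2.
V2 = M1*V1 / M2
V2 = 8.52 * 45 / 1.73
V2 = 383.4 / 1.73
V2 = 221.61849711 mL, rounded to 4 dp:

221.6185 mL


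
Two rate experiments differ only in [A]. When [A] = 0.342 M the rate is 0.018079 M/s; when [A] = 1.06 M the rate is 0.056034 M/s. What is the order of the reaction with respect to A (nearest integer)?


Rate is proportional to [A]^n, so rate2/rate1 = ([A]2/[A]1)^n. Take logs to solve for n.
rate2/rate1 = 0.056034 / 0.018079 = 3.0994
[A]2/[A]1 = 1.06 / 0.342 = 3.0994
n = ln(3.0994) / ln(3.0994) = 1.0
Nearest integer order:

1


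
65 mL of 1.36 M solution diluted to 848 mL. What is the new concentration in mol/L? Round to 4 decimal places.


Dilution: M1*V1 = M2*V2, solve for M2.
M2 = M1*V1 / V2
M2 = 1.36 * 65 / 848
M2 = 88.4 / 848
M2 = 0.10424528 mol/L, rounded to 4 dp:

0.1042 mol/L


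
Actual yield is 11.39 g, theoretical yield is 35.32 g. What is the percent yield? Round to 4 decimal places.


% yield = 100 * actual / theoretical
% yield = 100 * 11.39 / 35.32
% yield = 32.24801812 %, rounded to 4 dp:

32.2480 %


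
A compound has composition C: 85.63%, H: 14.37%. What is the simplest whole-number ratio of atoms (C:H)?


Assume 100 g of compound, divide each mass% by atomic mass to get moles, then normalize by the smallest to get a raw atom ratio.
Moles per 100 g: C: 85.63/12.011 = 7.1293, H: 14.37/1.008 = 14.256
Raw ratio (divide by min = 7.1293): C: 1.0, H: 2.0
Multiply by 1 to clear fractions: C: 1.0 ~= 1, H: 2.0 ~= 2
Reduce by GCD to get the simplest whole-number ratio:

1:2


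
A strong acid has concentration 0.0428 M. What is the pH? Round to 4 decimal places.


A strong acid dissociates completely, so [H+] equals the given concentration.
pH = -log10([H+]) = -log10(0.0428)
pH = 1.36855623, rounded to 4 dp:

1.3686


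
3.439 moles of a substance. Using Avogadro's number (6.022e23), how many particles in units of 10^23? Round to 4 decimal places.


N = n * NA, then divide by 1e23 for the requested units.
N / 1e23 = n * 6.022
N / 1e23 = 3.439 * 6.022
N / 1e23 = 20.709658, rounded to 4 dp:

20.7097


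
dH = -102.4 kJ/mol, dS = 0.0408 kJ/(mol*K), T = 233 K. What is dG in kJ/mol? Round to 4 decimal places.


Gibbs: dG = dH - T*dS (consistent units, dS already in kJ/(mol*K)).
T*dS = 233 * 0.0408 = 9.5064
dG = -102.4 - (9.5064)
dG = -111.9064 kJ/mol, rounded to 4 dp:

-111.9064 kJ/mol


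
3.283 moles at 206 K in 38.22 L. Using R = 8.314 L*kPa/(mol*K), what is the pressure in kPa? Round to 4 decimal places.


PV = nRT, solve for P = nRT / V.
nRT = 3.283 * 8.314 * 206 = 5622.7416
P = 5622.7416 / 38.22
P = 147.11516484 kPa, rounded to 4 dp:

147.1152 kPa


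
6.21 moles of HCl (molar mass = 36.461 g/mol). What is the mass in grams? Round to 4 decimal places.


mass = n * M
mass = 6.21 * 36.461
mass = 226.42281 g, rounded to 4 dp:

226.4228 g


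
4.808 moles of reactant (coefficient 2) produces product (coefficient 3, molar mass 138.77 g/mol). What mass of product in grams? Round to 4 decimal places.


Use the coefficient ratio to convert reactant moles to product moles, then multiply by the product's molar mass.
moles_P = moles_R * (coeff_P / coeff_R) = 4.808 * (3/2) = 7.212
mass_P = moles_P * M_P = 7.212 * 138.77
mass_P = 1000.80924 g, rounded to 4 dp:

1000.8092 g


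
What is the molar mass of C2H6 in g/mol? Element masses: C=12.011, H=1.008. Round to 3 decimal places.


M = sum(count * atomic_mass) over atoms.
M = 2*12.011 + 6*1.008
M = 24.022 + 6.048
M = 30.07 g/mol, rounded to 3 dp:

30.070 g/mol


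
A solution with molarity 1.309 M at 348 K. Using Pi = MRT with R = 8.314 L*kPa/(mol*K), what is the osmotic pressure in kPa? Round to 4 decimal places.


Osmotic pressure (van't Hoff): Pi = M*R*T.
RT = 8.314 * 348 = 2893.272
Pi = 1.309 * 2893.272
Pi = 3787.293048 kPa, rounded to 4 dp:

3787.2930 kPa


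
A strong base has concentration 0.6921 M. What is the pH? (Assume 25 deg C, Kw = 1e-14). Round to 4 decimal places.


A strong base dissociates completely, so [OH-] equals the given concentration.
pOH = -log10([OH-]) = -log10(0.6921) = 0.159831
pH = 14 - pOH = 14 - 0.159831
pH = 13.840169, rounded to 4 dp:

13.8402


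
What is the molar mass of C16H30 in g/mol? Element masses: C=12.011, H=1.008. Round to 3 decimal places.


M = sum(count * atomic_mass) over atoms.
M = 16*12.011 + 30*1.008
M = 192.176 + 30.24
M = 222.416 g/mol, rounded to 3 dp:

222.416 g/mol


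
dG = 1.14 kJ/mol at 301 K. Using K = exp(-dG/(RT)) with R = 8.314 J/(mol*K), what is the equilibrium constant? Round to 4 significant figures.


dG is in kJ/mol; multiply by 1000 to match R in J/(mol*K).
RT = 8.314 * 301 = 2502.514 J/mol
exponent = -dG*1000 / (RT) = -(1.14*1000) / 2502.514 = -0.45554191
K = exp(-0.45554191)
K = 0.63410425, rounded to 4 significant figures:

0.6341


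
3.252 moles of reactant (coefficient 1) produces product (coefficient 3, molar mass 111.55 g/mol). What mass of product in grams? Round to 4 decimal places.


Use the coefficient ratio to convert reactant moles to product moles, then multiply by the product's molar mass.
moles_P = moles_R * (coeff_P / coeff_R) = 3.252 * (3/1) = 9.756
mass_P = moles_P * M_P = 9.756 * 111.55
mass_P = 1088.2818 g, rounded to 4 dp:

1088.2818 g


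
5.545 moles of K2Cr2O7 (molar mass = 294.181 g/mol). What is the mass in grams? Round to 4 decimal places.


mass = n * M
mass = 5.545 * 294.181
mass = 1631.233645 g, rounded to 4 dp:

1631.2336 g


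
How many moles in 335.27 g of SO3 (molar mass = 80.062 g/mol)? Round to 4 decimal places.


n = mass / M
n = 335.27 / 80.062
n = 4.18762959 mol, rounded to 4 dp:

4.1876 mol


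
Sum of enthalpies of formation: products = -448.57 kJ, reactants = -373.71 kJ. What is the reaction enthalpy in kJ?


dH_rxn = sum(dH_f products) - sum(dH_f reactants)
dH_rxn = -448.57 - (-373.71)
dH_rxn = -74.86 kJ:

-74.86 kJ


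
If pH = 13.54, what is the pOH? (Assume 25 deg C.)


At 25 deg C, pH + pOH = 14.
pOH = 14 - pH = 14 - 13.54
pOH = 0.46:

0.46


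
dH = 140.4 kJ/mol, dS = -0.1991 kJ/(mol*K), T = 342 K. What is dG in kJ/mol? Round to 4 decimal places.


Gibbs: dG = dH - T*dS (consistent units, dS already in kJ/(mol*K)).
T*dS = 342 * -0.1991 = -68.0922
dG = 140.4 - (-68.0922)
dG = 208.4922 kJ/mol, rounded to 4 dp:

208.4922 kJ/mol


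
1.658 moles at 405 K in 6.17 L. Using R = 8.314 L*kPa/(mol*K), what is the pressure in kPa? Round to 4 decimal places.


PV = nRT, solve for P = nRT / V.
nRT = 1.658 * 8.314 * 405 = 5582.7679
P = 5582.7679 / 6.17
P = 904.82461912 kPa, rounded to 4 dp:

904.8246 kPa


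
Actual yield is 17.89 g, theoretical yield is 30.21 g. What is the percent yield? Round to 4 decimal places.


% yield = 100 * actual / theoretical
% yield = 100 * 17.89 / 30.21
% yield = 59.21880172 %, rounded to 4 dp:

59.2188 %


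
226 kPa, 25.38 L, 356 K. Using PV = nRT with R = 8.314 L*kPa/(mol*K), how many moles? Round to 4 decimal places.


PV = nRT, solve for n = PV / (RT).
PV = 226 * 25.38 = 5735.88
RT = 8.314 * 356 = 2959.784
n = 5735.88 / 2959.784
n = 1.93793871 mol, rounded to 4 dp:

1.9379 mol


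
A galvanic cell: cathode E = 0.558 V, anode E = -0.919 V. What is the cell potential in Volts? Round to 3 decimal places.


Standard cell potential: E_cell = E_cathode - E_anode.
E_cell = 0.558 - (-0.919)
E_cell = 1.477 V, rounded to 3 dp:

1.477 V


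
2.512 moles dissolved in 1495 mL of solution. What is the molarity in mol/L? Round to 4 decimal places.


Convert volume to liters: V_L = V_mL / 1000.
V_L = 1495 / 1000 = 1.495 L
M = n / V_L = 2.512 / 1.495
M = 1.68026756 mol/L, rounded to 4 dp:

1.6803 mol/L


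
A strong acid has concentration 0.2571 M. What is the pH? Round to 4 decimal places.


A strong acid dissociates completely, so [H+] equals the given concentration.
pH = -log10([H+]) = -log10(0.2571)
pH = 0.58989792, rounded to 4 dp:

0.5899


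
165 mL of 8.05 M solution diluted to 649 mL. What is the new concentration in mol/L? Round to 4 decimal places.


Dilution: M1*V1 = M2*V2, solve for M2.
M2 = M1*V1 / V2
M2 = 8.05 * 165 / 649
M2 = 1328.25 / 649
M2 = 2.04661017 mol/L, rounded to 4 dp:

2.0466 mol/L


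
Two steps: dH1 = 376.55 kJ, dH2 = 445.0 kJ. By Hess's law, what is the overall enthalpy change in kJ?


Hess's law: enthalpy is a state function, so add the step enthalpies.
dH_total = dH1 + dH2 = 376.55 + (445.0)
dH_total = 821.55 kJ:

821.55 kJ


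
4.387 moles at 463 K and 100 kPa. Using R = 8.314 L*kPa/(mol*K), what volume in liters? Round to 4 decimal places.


PV = nRT, solve for V = nRT / P.
nRT = 4.387 * 8.314 * 463 = 16887.2388
V = 16887.2388 / 100
V = 168.872388 L, rounded to 4 dp:

168.8724 L


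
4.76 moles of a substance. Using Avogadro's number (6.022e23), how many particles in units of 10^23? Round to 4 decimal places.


N = n * NA, then divide by 1e23 for the requested units.
N / 1e23 = n * 6.022
N / 1e23 = 4.76 * 6.022
N / 1e23 = 28.66472, rounded to 4 dp:

28.6647


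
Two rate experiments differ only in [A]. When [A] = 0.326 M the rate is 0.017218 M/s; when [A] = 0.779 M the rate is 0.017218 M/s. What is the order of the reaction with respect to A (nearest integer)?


Rate is proportional to [A]^n, so rate2/rate1 = ([A]2/[A]1)^n. Take logs to solve for n.
rate2/rate1 = 0.017218 / 0.017218 = 1.0
[A]2/[A]1 = 0.779 / 0.326 = 2.3896
n = ln(1.0) / ln(2.3896) = 0.0
Nearest integer order:

0


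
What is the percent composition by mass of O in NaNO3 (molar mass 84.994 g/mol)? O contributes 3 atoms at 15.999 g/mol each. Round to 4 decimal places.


pct = 100 * (n_elem * M_elem) / M_total
mass_contribution = 3 * 15.999 = 47.997 g/mol
pct = 100 * 47.997 / 84.994
pct = 56.47104501 %, rounded to 4 dp:

56.4710 %


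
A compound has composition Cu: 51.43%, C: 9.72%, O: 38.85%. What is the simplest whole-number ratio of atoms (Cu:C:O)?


Assume 100 g of compound, divide each mass% by atomic mass to get moles, then normalize by the smallest to get a raw atom ratio.
Moles per 100 g: Cu: 51.43/63.546 = 0.8093, C: 9.72/12.011 = 0.8093, O: 38.85/15.999 = 2.4283
Raw ratio (divide by min = 0.8093): Cu: 1.0, C: 1.0, O: 3.001
Multiply by 1 to clear fractions: Cu: 1.0 ~= 1, C: 1.0 ~= 1, O: 3.001 ~= 3
Reduce by GCD to get the simplest whole-number ratio:

1:1:3


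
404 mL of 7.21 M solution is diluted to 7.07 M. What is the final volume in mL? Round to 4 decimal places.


Dilution: M1*V1 = M2*V2, solve for V2.
V2 = M1*V1 / M2
V2 = 7.21 * 404 / 7.07
V2 = 2912.84 / 7.07
V2 = 412.0 mL, rounded to 4 dp:

412.0000 mL


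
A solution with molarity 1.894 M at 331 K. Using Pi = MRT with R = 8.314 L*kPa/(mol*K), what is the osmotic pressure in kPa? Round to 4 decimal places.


Osmotic pressure (van't Hoff): Pi = M*R*T.
RT = 8.314 * 331 = 2751.934
Pi = 1.894 * 2751.934
Pi = 5212.162996 kPa, rounded to 4 dp:

5212.1630 kPa


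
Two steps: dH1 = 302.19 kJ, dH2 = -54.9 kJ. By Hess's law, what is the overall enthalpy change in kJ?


Hess's law: enthalpy is a state function, so add the step enthalpies.
dH_total = dH1 + dH2 = 302.19 + (-54.9)
dH_total = 247.29 kJ:

247.29 kJ


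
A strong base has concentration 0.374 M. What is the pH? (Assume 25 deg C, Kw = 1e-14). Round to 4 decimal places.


A strong base dissociates completely, so [OH-] equals the given concentration.
pOH = -log10([OH-]) = -log10(0.374) = 0.427128
pH = 14 - pOH = 14 - 0.427128
pH = 13.572872, rounded to 4 dp:

13.5729


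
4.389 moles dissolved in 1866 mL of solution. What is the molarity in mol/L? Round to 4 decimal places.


Convert volume to liters: V_L = V_mL / 1000.
V_L = 1866 / 1000 = 1.866 L
M = n / V_L = 4.389 / 1.866
M = 2.35209003 mol/L, rounded to 4 dp:

2.3521 mol/L


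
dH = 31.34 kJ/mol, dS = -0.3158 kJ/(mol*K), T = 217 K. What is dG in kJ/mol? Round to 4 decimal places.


Gibbs: dG = dH - T*dS (consistent units, dS already in kJ/(mol*K)).
T*dS = 217 * -0.3158 = -68.5286
dG = 31.34 - (-68.5286)
dG = 99.8686 kJ/mol, rounded to 4 dp:

99.8686 kJ/mol


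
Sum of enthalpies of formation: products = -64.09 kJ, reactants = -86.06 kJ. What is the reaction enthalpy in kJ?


dH_rxn = sum(dH_f products) - sum(dH_f reactants)
dH_rxn = -64.09 - (-86.06)
dH_rxn = 21.97 kJ:

21.97 kJ


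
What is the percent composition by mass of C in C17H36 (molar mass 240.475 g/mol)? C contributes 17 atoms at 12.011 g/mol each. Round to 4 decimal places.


pct = 100 * (n_elem * M_elem) / M_total
mass_contribution = 17 * 12.011 = 204.187 g/mol
pct = 100 * 204.187 / 240.475
pct = 84.90986589 %, rounded to 4 dp:

84.9099 %


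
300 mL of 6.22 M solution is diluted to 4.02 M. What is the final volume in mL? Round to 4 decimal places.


Dilution: M1*V1 = M2*V2, solve for V2.
V2 = M1*V1 / M2
V2 = 6.22 * 300 / 4.02
V2 = 1866.0 / 4.02
V2 = 464.17910448 mL, rounded to 4 dp:

464.1791 mL


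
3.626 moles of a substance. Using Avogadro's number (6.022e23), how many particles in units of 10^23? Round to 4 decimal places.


N = n * NA, then divide by 1e23 for the requested units.
N / 1e23 = n * 6.022
N / 1e23 = 3.626 * 6.022
N / 1e23 = 21.835772, rounded to 4 dp:

21.8358


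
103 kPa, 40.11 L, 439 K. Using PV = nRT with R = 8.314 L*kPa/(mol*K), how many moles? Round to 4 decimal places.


PV = nRT, solve for n = PV / (RT).
PV = 103 * 40.11 = 4131.33
RT = 8.314 * 439 = 3649.846
n = 4131.33 / 3649.846
n = 1.13191899 mol, rounded to 4 dp:

1.1319 mol


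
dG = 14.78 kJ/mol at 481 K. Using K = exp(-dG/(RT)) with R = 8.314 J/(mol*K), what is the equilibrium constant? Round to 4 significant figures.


dG is in kJ/mol; multiply by 1000 to match R in J/(mol*K).
RT = 8.314 * 481 = 3999.034 J/mol
exponent = -dG*1000 / (RT) = -(14.78*1000) / 3999.034 = -3.69589256
K = exp(-3.69589256)
K = 0.024825286, rounded to 4 significant figures:

0.02483


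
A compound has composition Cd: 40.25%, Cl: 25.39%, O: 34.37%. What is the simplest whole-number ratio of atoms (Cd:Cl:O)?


Assume 100 g of compound, divide each mass% by atomic mass to get moles, then normalize by the smallest to get a raw atom ratio.
Moles per 100 g: Cd: 40.25/112.414 = 0.3581, Cl: 25.39/35.453 = 0.7162, O: 34.37/15.999 = 2.1483
Raw ratio (divide by min = 0.3581): Cd: 1.0, Cl: 2.0, O: 6.0
Multiply by 1 to clear fractions: Cd: 1.0 ~= 1, Cl: 2.0 ~= 2, O: 6.0 ~= 6
Reduce by GCD to get the simplest whole-number ratio:

1:2:6


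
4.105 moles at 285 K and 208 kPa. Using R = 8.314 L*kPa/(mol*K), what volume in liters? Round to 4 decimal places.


PV = nRT, solve for V = nRT / P.
nRT = 4.105 * 8.314 * 285 = 9726.7565
V = 9726.7565 / 208
V = 46.7632524 L, rounded to 4 dp:

46.7633 L


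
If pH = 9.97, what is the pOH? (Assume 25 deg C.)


At 25 deg C, pH + pOH = 14.
pOH = 14 - pH = 14 - 9.97
pOH = 4.03:

4.03


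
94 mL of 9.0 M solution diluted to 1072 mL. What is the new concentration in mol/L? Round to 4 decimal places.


Dilution: M1*V1 = M2*V2, solve for M2.
M2 = M1*V1 / V2
M2 = 9.0 * 94 / 1072
M2 = 846.0 / 1072
M2 = 0.7891791 mol/L, rounded to 4 dp:

0.7892 mol/L


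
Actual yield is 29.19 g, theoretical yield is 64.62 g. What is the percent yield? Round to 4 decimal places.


% yield = 100 * actual / theoretical
% yield = 100 * 29.19 / 64.62
% yield = 45.17177344 %, rounded to 4 dp:

45.1718 %


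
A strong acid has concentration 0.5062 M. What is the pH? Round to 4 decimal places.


A strong acid dissociates completely, so [H+] equals the given concentration.
pH = -log10([H+]) = -log10(0.5062)
pH = 0.29567786, rounded to 4 dp:

0.2957


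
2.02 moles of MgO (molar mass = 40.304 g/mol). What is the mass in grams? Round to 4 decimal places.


mass = n * M
mass = 2.02 * 40.304
mass = 81.41408 g, rounded to 4 dp:

81.4141 g


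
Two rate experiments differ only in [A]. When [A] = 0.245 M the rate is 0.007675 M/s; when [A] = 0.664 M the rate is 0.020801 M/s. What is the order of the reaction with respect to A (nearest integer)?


Rate is proportional to [A]^n, so rate2/rate1 = ([A]2/[A]1)^n. Take logs to solve for n.
rate2/rate1 = 0.020801 / 0.007675 = 2.7102
[A]2/[A]1 = 0.664 / 0.245 = 2.7102
n = ln(2.7102) / ln(2.7102) = 1.0
Nearest integer order:

1


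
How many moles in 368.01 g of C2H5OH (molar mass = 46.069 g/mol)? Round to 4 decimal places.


n = mass / M
n = 368.01 / 46.069
n = 7.98823504 mol, rounded to 4 dp:

7.9882 mol


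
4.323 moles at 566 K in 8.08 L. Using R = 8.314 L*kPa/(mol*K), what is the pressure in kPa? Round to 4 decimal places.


PV = nRT, solve for P = nRT / V.
nRT = 4.323 * 8.314 * 566 = 20342.8449
P = 20342.8449 / 8.08
P = 2517.67882426 kPa, rounded to 4 dp:

2517.6788 kPa


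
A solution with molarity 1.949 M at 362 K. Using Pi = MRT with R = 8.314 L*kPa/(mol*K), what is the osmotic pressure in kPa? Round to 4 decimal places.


Osmotic pressure (van't Hoff): Pi = M*R*T.
RT = 8.314 * 362 = 3009.668
Pi = 1.949 * 3009.668
Pi = 5865.842932 kPa, rounded to 4 dp:

5865.8429 kPa


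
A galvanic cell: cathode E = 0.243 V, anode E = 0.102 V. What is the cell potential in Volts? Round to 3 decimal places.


Standard cell potential: E_cell = E_cathode - E_anode.
E_cell = 0.243 - (0.102)
E_cell = 0.141 V, rounded to 3 dp:

0.141 V


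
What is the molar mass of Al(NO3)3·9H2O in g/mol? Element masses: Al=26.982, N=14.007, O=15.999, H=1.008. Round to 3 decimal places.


M = sum(count * atomic_mass) over atoms.
M = 1*26.982 + 3*14.007 + 18*15.999 + 18*1.008
M = 26.982 + 42.021 + 287.982 + 18.144
M = 375.129 g/mol, rounded to 3 dp:

375.129 g/mol


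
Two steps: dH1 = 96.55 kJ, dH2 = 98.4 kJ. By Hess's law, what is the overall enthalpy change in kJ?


Hess's law: enthalpy is a state function, so add the step enthalpies.
dH_total = dH1 + dH2 = 96.55 + (98.4)
dH_total = 194.95 kJ:

194.95 kJ


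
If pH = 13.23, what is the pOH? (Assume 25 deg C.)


At 25 deg C, pH + pOH = 14.
pOH = 14 - pH = 14 - 13.23
pOH = 0.77:

0.77


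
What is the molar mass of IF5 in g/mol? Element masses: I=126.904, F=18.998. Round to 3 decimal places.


M = sum(count * atomic_mass) over atoms.
M = 1*126.904 + 5*18.998
M = 126.904 + 94.99
M = 221.894 g/mol, rounded to 3 dp:

221.894 g/mol


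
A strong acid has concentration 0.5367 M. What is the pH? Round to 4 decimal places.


A strong acid dissociates completely, so [H+] equals the given concentration.
pH = -log10([H+]) = -log10(0.5367)
pH = 0.2702684, rounded to 4 dp:

0.2703


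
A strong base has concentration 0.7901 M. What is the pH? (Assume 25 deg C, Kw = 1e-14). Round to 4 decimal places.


A strong base dissociates completely, so [OH-] equals the given concentration.
pOH = -log10([OH-]) = -log10(0.7901) = 0.102318
pH = 14 - pOH = 14 - 0.102318
pH = 13.897682, rounded to 4 dp:

13.8977


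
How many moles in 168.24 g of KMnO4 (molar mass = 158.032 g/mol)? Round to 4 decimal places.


n = mass / M
n = 168.24 / 158.032
n = 1.06459451 mol, rounded to 4 dp:

1.0646 mol


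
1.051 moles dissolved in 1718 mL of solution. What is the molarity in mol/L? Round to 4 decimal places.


Convert volume to liters: V_L = V_mL / 1000.
V_L = 1718 / 1000 = 1.718 L
M = n / V_L = 1.051 / 1.718
M = 0.61175786 mol/L, rounded to 4 dp:

0.6118 mol/L


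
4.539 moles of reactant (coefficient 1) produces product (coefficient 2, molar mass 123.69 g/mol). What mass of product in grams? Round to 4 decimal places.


Use the coefficient ratio to convert reactant moles to product moles, then multiply by the product's molar mass.
moles_P = moles_R * (coeff_P / coeff_R) = 4.539 * (2/1) = 9.078
mass_P = moles_P * M_P = 9.078 * 123.69
mass_P = 1122.85782 g, rounded to 4 dp:

1122.8578 g


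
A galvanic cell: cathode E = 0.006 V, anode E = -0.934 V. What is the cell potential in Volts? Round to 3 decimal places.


Standard cell potential: E_cell = E_cathode - E_anode.
E_cell = 0.006 - (-0.934)
E_cell = 0.94 V, rounded to 3 dp:

0.940 V


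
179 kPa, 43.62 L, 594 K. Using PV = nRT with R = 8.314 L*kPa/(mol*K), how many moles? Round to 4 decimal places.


PV = nRT, solve for n = PV / (RT).
PV = 179 * 43.62 = 7807.98
RT = 8.314 * 594 = 4938.516
n = 7807.98 / 4938.516
n = 1.5810377 mol, rounded to 4 dp:

1.5810 mol


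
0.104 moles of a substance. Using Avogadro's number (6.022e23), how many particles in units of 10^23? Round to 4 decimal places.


N = n * NA, then divide by 1e23 for the requested units.
N / 1e23 = n * 6.022
N / 1e23 = 0.104 * 6.022
N / 1e23 = 0.626288, rounded to 4 dp:

0.6263


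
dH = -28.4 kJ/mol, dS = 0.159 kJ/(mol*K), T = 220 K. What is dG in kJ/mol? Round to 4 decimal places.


Gibbs: dG = dH - T*dS (consistent units, dS already in kJ/(mol*K)).
T*dS = 220 * 0.159 = 34.98
dG = -28.4 - (34.98)
dG = -63.38 kJ/mol, rounded to 4 dp:

-63.3800 kJ/mol


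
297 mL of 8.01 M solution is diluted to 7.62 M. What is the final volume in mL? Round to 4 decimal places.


Dilution: M1*V1 = M2*V2, solve for V2.
V2 = M1*V1 / M2
V2 = 8.01 * 297 / 7.62
V2 = 2378.97 / 7.62
V2 = 312.2007874 mL, rounded to 4 dp:

312.2008 mL


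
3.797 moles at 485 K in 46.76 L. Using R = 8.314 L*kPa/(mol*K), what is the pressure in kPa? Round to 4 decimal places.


PV = nRT, solve for P = nRT / V.
nRT = 3.797 * 8.314 * 485 = 15310.6051
P = 15310.6051 / 46.76
P = 327.42953593 kPa, rounded to 4 dp:

327.4295 kPa


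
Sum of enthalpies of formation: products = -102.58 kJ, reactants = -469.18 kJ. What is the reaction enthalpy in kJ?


dH_rxn = sum(dH_f products) - sum(dH_f reactants)
dH_rxn = -102.58 - (-469.18)
dH_rxn = 366.6 kJ:

366.60 kJ


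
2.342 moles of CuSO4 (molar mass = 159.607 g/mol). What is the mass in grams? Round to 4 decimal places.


mass = n * M
mass = 2.342 * 159.607
mass = 373.799594 g, rounded to 4 dp:

373.7996 g


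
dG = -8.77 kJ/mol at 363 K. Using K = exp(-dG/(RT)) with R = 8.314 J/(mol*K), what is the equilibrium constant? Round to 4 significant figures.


dG is in kJ/mol; multiply by 1000 to match R in J/(mol*K).
RT = 8.314 * 363 = 3017.982 J/mol
exponent = -dG*1000 / (RT) = -(-8.77*1000) / 3017.982 = 2.90591528
K = exp(2.90591528)
K = 18.281969, rounded to 4 significant figures:

18.28


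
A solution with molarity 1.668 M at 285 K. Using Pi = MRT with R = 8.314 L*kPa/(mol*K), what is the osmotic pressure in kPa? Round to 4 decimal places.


Osmotic pressure (van't Hoff): Pi = M*R*T.
RT = 8.314 * 285 = 2369.49
Pi = 1.668 * 2369.49
Pi = 3952.30932 kPa, rounded to 4 dp:

3952.3093 kPa


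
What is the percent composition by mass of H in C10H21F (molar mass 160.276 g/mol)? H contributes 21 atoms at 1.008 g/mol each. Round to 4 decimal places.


pct = 100 * (n_elem * M_elem) / M_total
mass_contribution = 21 * 1.008 = 21.168 g/mol
pct = 100 * 21.168 / 160.276
pct = 13.20721755 %, rounded to 4 dp:

13.2072 %


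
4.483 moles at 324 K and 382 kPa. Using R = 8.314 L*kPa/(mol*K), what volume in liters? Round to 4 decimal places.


PV = nRT, solve for V = nRT / P.
nRT = 4.483 * 8.314 * 324 = 12076.0185
V = 12076.0185 / 382
V = 31.61261387 L, rounded to 4 dp:

31.6126 L


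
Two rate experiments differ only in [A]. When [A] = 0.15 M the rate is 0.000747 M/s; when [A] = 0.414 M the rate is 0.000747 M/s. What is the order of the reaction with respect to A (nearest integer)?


Rate is proportional to [A]^n, so rate2/rate1 = ([A]2/[A]1)^n. Take logs to solve for n.
rate2/rate1 = 0.000747 / 0.000747 = 1.0
[A]2/[A]1 = 0.414 / 0.15 = 2.76
n = ln(1.0) / ln(2.76) = 0.0
Nearest integer order:

0


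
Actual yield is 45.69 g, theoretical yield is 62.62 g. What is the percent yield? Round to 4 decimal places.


% yield = 100 * actual / theoretical
% yield = 100 * 45.69 / 62.62
% yield = 72.96390929 %, rounded to 4 dp:

72.9639 %


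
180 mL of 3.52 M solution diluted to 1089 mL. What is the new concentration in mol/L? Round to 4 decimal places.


Dilution: M1*V1 = M2*V2, solve for M2.
M2 = M1*V1 / V2
M2 = 3.52 * 180 / 1089
M2 = 633.6 / 1089
M2 = 0.58181818 mol/L, rounded to 4 dp:

0.5818 mol/L


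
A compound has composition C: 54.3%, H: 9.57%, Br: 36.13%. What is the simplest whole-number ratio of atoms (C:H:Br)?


Assume 100 g of compound, divide each mass% by atomic mass to get moles, then normalize by the smallest to get a raw atom ratio.
Moles per 100 g: C: 54.3/12.011 = 4.5209, H: 9.57/1.008 = 9.494, Br: 36.13/79.904 = 0.4522
Raw ratio (divide by min = 0.4522): C: 9.998, H: 20.997, Br: 1.0
Multiply by 1 to clear fractions: C: 9.998 ~= 10, H: 20.997 ~= 21, Br: 1.0 ~= 1
Reduce by GCD to get the simplest whole-number ratio:

10:21:1


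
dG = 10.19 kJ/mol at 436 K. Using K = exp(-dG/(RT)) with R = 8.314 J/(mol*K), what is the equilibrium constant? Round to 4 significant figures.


dG is in kJ/mol; multiply by 1000 to match R in J/(mol*K).
RT = 8.314 * 436 = 3624.904 J/mol
exponent = -dG*1000 / (RT) = -(10.19*1000) / 3624.904 = -2.81110893
K = exp(-2.81110893)
K = 0.060138266, rounded to 4 significant figures:

0.06014


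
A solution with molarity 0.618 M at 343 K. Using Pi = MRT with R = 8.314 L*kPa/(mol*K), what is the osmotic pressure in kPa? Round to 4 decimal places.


Osmotic pressure (van't Hoff): Pi = M*R*T.
RT = 8.314 * 343 = 2851.702
Pi = 0.618 * 2851.702
Pi = 1762.351836 kPa, rounded to 4 dp:

1762.3518 kPa


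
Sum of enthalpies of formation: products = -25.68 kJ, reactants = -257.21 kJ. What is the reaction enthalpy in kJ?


dH_rxn = sum(dH_f products) - sum(dH_f reactants)
dH_rxn = -25.68 - (-257.21)
dH_rxn = 231.53 kJ:

231.53 kJ


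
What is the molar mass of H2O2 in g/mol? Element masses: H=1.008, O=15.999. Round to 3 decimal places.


M = sum(count * atomic_mass) over atoms.
M = 2*1.008 + 2*15.999
M = 2.016 + 31.998
M = 34.014 g/mol, rounded to 3 dp:

34.014 g/mol


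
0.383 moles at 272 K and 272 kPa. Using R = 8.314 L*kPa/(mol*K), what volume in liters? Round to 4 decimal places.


PV = nRT, solve for V = nRT / P.
nRT = 0.383 * 8.314 * 272 = 866.1193
V = 866.1193 / 272
V = 3.18426213 L, rounded to 4 dp:

3.1843 L


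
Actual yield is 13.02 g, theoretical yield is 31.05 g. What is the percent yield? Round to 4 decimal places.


% yield = 100 * actual / theoretical
% yield = 100 * 13.02 / 31.05
% yield = 41.93236715 %, rounded to 4 dp:

41.9324 %


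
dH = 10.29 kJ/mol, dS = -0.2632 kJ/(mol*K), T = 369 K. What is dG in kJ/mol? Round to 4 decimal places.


Gibbs: dG = dH - T*dS (consistent units, dS already in kJ/(mol*K)).
T*dS = 369 * -0.2632 = -97.1208
dG = 10.29 - (-97.1208)
dG = 107.4108 kJ/mol, rounded to 4 dp:

107.4108 kJ/mol


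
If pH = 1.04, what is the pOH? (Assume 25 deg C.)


At 25 deg C, pH + pOH = 14.
pOH = 14 - pH = 14 - 1.04
pOH = 12.96:

12.96


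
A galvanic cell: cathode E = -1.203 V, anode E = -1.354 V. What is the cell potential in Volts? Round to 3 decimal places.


Standard cell potential: E_cell = E_cathode - E_anode.
E_cell = -1.203 - (-1.354)
E_cell = 0.151 V, rounded to 3 dp:

0.151 V


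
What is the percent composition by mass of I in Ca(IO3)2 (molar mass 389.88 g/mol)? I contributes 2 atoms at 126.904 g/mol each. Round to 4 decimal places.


pct = 100 * (n_elem * M_elem) / M_total
mass_contribution = 2 * 126.904 = 253.808 g/mol
pct = 100 * 253.808 / 389.88
pct = 65.09900482 %, rounded to 4 dp:

65.0990 %


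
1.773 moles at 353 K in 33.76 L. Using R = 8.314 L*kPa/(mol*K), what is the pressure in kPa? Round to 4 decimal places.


PV = nRT, solve for P = nRT / V.
nRT = 1.773 * 8.314 * 353 = 5203.4749
P = 5203.4749 / 33.76
P = 154.13136552 kPa, rounded to 4 dp:

154.1314 kPa


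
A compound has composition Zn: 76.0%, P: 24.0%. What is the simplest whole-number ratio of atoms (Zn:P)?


Assume 100 g of compound, divide each mass% by atomic mass to get moles, then normalize by the smallest to get a raw atom ratio.
Moles per 100 g: Zn: 76.0/65.38 = 1.1624, P: 24.0/30.974 = 0.7748
Raw ratio (divide by min = 0.7748): Zn: 1.5, P: 1.0
Multiply by 2 to clear fractions: Zn: 3.0 ~= 3, P: 2.0 ~= 2
Reduce by GCD to get the simplest whole-number ratio:

3:2


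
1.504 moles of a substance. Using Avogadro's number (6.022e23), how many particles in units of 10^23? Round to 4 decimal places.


N = n * NA, then divide by 1e23 for the requested units.
N / 1e23 = n * 6.022
N / 1e23 = 1.504 * 6.022
N / 1e23 = 9.057088, rounded to 4 dp:

9.0571


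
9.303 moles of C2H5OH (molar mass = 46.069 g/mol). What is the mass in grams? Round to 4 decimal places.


mass = n * M
mass = 9.303 * 46.069
mass = 428.579907 g, rounded to 4 dp:

428.5799 g


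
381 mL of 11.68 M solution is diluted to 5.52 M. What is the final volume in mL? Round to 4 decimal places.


Dilution: M1*V1 = M2*V2, solve for V2.
V2 = M1*V1 / M2
V2 = 11.68 * 381 / 5.52
V2 = 4450.08 / 5.52
V2 = 806.17391304 mL, rounded to 4 dp:

806.1739 mL


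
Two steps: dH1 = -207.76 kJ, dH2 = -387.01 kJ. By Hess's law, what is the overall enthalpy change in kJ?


Hess's law: enthalpy is a state function, so add the step enthalpies.
dH_total = dH1 + dH2 = -207.76 + (-387.01)
dH_total = -594.77 kJ:

-594.77 kJ


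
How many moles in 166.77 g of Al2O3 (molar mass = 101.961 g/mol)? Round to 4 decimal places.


n = mass / M
n = 166.77 / 101.961
n = 1.63562539 mol, rounded to 4 dp:

1.6356 mol


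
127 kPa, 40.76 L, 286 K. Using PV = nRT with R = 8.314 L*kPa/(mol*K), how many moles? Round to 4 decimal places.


PV = nRT, solve for n = PV / (RT).
PV = 127 * 40.76 = 5176.52
RT = 8.314 * 286 = 2377.804
n = 5176.52 / 2377.804
n = 2.17701711 mol, rounded to 4 dp:

2.1770 mol


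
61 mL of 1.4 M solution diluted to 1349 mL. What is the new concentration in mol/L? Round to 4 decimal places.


Dilution: M1*V1 = M2*V2, solve for M2.
M2 = M1*V1 / V2
M2 = 1.4 * 61 / 1349
M2 = 85.4 / 1349
M2 = 0.06330615 mol/L, rounded to 4 dp:

0.0633 mol/L


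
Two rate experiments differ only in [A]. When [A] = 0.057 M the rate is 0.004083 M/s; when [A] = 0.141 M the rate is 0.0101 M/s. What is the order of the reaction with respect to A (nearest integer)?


Rate is proportional to [A]^n, so rate2/rate1 = ([A]2/[A]1)^n. Take logs to solve for n.
rate2/rate1 = 0.0101 / 0.004083 = 2.4737
[A]2/[A]1 = 0.141 / 0.057 = 2.4737
n = ln(2.4737) / ln(2.4737) = 1.0
Nearest integer order:

1


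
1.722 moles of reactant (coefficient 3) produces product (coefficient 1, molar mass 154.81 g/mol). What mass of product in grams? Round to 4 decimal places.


Use the coefficient ratio to convert reactant moles to product moles, then multiply by the product's molar mass.
moles_P = moles_R * (coeff_P / coeff_R) = 1.722 * (1/3) = 0.574
mass_P = moles_P * M_P = 0.574 * 154.81
mass_P = 88.86094 g, rounded to 4 dp:

88.8609 g


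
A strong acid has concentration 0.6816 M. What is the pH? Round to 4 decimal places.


A strong acid dissociates completely, so [H+] equals the given concentration.
pH = -log10([H+]) = -log10(0.6816)
pH = 0.16647042, rounded to 4 dp:

0.1665


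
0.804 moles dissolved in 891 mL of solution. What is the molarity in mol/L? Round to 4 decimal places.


Convert volume to liters: V_L = V_mL / 1000.
V_L = 891 / 1000 = 0.891 L
M = n / V_L = 0.804 / 0.891
M = 0.9023569 mol/L, rounded to 4 dp:

0.9024 mol/L
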